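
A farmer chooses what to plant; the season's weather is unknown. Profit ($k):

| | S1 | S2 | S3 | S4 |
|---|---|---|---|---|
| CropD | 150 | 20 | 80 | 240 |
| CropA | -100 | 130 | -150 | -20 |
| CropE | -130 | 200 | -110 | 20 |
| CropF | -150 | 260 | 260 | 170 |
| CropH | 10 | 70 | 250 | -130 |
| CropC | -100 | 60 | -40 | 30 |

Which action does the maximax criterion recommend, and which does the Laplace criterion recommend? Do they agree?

Row maxima: CropD=240, CropA=130, CropE=200, CropF=260, CropH=250, CropC=60
Best best-case = 260 → CropF.
Row averages: CropD=122.5, CropA=-35, CropE=-5, CropF=135, CropH=50, CropC=-12.5
Highest average = 135 → CropF.

maximax → CropF; laplace → CropF (agree)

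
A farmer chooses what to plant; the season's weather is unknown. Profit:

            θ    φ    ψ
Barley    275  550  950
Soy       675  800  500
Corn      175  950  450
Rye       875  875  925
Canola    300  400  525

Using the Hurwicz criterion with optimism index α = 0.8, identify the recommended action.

Rye

Barley: 0.8·950 + 0.2·275 = 815
Soy: 0.8·800 + 0.2·500 = 740
Corn: 0.8·950 + 0.2·175 = 795
Rye: 0.8·925 + 0.2·875 = 915
Canola: 0.8·525 + 0.2·300 = 480
Highest Hurwicz score = 915 → Rye.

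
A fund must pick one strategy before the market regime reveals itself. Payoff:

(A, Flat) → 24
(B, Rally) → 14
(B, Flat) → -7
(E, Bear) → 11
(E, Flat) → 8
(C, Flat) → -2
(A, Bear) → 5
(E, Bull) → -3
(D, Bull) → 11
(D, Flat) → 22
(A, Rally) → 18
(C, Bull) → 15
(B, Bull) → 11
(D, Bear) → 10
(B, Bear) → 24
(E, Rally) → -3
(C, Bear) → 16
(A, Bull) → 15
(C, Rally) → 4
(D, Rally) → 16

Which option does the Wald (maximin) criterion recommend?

D

Row minima: A=5, B=-7, C=-2, D=10, E=-3
Best worst-case = 10 → D.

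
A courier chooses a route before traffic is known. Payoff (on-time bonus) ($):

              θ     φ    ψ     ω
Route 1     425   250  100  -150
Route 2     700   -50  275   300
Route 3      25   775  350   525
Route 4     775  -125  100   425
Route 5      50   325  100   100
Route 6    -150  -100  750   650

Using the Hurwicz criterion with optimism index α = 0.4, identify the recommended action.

Route 3

Route 1: 0.4·425 + 0.6·(-150) = 80
Route 2: 0.4·700 + 0.6·(-50) = 250
Route 3: 0.4·775 + 0.6·25 = 325
Route 4: 0.4·775 + 0.6·(-125) = 235
Route 5: 0.4·325 + 0.6·50 = 160
Route 6: 0.4·750 + 0.6·(-150) = 210
Highest Hurwicz score = 325 → Route 3.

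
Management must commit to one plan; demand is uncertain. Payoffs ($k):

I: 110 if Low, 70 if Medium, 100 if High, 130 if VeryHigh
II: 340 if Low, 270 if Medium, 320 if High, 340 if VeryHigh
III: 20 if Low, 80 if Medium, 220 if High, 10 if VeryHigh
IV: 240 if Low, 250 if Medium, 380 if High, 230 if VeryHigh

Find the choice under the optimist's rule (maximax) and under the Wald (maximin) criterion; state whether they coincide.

Row maxima: I=130, II=340, III=220, IV=380
Best best-case = 380 → IV.
Row minima: I=70, II=270, III=10, IV=230
Best worst-case = 270 → II.

maximax → IV; maximin → II (disagree)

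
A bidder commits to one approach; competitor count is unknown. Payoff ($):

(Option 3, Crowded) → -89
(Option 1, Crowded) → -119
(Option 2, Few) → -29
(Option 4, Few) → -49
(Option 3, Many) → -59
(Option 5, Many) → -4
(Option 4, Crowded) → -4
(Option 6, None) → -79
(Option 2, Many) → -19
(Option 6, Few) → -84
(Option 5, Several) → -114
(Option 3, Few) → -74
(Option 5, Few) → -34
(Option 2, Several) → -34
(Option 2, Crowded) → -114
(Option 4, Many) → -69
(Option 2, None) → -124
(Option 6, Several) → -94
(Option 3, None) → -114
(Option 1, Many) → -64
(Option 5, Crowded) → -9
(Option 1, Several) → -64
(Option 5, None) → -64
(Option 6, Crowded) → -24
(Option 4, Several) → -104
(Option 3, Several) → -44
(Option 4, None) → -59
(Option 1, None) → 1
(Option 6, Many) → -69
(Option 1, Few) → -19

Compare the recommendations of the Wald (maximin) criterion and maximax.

Row minima: Option 1=-119, Option 2=-124, Option 3=-114, Option 4=-104, Option 5=-114, Option 6=-94
Best worst-case = -94 → Option 6.
Row maxima: Option 1=1, Option 2=-19, Option 3=-44, Option 4=-4, Option 5=-4, Option 6=-24
Best best-case = 1 → Option 1.

maximin → Option 6; maximax → Option 1 (disagree)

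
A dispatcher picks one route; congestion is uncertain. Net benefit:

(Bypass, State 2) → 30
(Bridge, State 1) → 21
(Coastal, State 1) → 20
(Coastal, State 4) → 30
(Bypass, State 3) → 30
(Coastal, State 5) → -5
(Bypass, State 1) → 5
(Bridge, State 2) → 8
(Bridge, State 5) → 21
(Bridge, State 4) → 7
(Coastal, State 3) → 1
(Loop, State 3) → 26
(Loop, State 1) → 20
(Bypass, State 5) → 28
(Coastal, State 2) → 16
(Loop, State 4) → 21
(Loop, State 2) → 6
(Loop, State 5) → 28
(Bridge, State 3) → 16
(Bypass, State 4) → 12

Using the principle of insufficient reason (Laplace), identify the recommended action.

Row averages: Loop=20.2, Bridge=14.6, Bypass=21, Coastal=12.4
Highest average = 21 → Bypass.

Bypass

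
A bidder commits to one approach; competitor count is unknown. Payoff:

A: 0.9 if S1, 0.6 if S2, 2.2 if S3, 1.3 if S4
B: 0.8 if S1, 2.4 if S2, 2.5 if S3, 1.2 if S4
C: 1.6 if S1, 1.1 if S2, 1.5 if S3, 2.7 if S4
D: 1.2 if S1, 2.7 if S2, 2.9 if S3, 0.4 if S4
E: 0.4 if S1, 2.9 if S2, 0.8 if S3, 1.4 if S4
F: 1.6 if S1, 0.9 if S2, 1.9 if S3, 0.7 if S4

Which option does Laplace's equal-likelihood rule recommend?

Row averages: A=1.25, B=1.725, C=1.725, D=1.8, E=1.375, F=1.275
Highest average = 1.8 → D.

D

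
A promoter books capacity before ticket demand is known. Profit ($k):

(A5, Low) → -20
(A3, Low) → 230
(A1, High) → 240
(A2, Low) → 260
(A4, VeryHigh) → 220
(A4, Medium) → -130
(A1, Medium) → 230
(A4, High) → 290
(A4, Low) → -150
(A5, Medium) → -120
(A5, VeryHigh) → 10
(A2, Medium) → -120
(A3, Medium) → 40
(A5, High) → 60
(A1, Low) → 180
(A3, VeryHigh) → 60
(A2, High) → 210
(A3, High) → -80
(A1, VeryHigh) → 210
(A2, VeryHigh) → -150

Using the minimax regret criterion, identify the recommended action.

A1

Column bests: Low=260, Medium=230, High=290, VeryHigh=220.
A1 regrets: 80, 0, 50, 10 → max 80
A2 regrets: 0, 350, 80, 370 → max 370
A3 regrets: 30, 190, 370, 160 → max 370
A4 regrets: 410, 360, 0, 0 → max 410
A5 regrets: 280, 350, 230, 210 → max 350
Smallest max regret = 80 → A1.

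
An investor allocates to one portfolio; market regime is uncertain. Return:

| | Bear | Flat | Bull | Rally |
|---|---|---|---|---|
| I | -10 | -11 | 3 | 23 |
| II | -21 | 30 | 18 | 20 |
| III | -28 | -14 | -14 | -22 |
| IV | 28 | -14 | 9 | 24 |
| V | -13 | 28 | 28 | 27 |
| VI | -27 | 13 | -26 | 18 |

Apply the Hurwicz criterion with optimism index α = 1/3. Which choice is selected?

I: 1/3·23 + 2/3·(-11) = 1/3
II: 1/3·30 + 2/3·(-21) = -4
III: 1/3·(-14) + 2/3·(-28) = -70/3
IV: 1/3·28 + 2/3·(-14) = 0
V: 1/3·28 + 2/3·(-13) = 2/3
VI: 1/3·18 + 2/3·(-27) = -12
Highest Hurwicz score = 2/3 → V.

V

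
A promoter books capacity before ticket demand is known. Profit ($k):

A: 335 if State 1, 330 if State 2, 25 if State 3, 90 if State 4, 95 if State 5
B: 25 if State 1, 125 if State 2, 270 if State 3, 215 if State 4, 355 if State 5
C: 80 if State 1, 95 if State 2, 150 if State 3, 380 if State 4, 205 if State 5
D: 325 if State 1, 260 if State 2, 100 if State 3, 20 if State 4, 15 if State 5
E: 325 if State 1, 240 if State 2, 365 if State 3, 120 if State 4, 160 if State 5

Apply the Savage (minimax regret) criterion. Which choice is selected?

C

Column bests: State 1=335, State 2=330, State 3=365, State 4=380, State 5=355.
A regrets: 0, 0, 340, 290, 260 → max 340
B regrets: 310, 205, 95, 165, 0 → max 310
C regrets: 255, 235, 215, 0, 150 → max 255
D regrets: 10, 70, 265, 360, 340 → max 360
E regrets: 10, 90, 0, 260, 195 → max 260
Smallest max regret = 255 → C.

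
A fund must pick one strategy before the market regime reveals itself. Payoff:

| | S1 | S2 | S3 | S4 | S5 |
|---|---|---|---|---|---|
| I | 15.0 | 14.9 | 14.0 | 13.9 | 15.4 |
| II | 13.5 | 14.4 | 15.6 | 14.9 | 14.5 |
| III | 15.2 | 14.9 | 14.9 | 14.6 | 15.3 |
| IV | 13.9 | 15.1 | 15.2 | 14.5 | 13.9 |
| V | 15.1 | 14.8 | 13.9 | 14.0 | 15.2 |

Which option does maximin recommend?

Row minima: I=13.9, II=13.5, III=14.6, IV=13.9, V=13.9
Best worst-case = 14.6 → III.

III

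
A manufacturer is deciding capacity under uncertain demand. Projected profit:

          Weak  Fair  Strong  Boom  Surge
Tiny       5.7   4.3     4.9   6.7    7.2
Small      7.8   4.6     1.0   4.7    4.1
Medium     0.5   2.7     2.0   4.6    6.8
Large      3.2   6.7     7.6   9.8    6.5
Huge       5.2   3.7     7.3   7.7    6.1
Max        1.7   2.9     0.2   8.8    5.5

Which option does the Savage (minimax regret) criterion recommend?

Huge

Column bests: Weak=7.8, Fair=6.7, Strong=7.6, Boom=9.8, Surge=7.2.
Tiny regrets: 2.1, 2.4, 2.7, 3.1, 0.0 → max 3.1
Small regrets: 0.0, 2.1, 6.6, 5.1, 3.1 → max 6.6
Medium regrets: 7.3, 4.0, 5.6, 5.2, 0.4 → max 7.3
Large regrets: 4.6, 0.0, 0.0, 0.0, 0.7 → max 4.6
Huge regrets: 2.6, 3.0, 0.3, 2.1, 1.1 → max 3.0
Max regrets: 6.1, 3.8, 7.4, 1.0, 1.7 → max 7.4
Smallest max regret = 3.0 → Huge.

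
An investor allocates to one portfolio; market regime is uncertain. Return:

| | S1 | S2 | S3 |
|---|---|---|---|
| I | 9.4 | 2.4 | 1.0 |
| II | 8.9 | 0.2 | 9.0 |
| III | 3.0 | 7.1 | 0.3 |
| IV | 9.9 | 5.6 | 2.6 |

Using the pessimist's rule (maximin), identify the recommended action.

IV

Row minima: I=1.0, II=0.2, III=0.3, IV=2.6
Best worst-case = 2.6 → IV.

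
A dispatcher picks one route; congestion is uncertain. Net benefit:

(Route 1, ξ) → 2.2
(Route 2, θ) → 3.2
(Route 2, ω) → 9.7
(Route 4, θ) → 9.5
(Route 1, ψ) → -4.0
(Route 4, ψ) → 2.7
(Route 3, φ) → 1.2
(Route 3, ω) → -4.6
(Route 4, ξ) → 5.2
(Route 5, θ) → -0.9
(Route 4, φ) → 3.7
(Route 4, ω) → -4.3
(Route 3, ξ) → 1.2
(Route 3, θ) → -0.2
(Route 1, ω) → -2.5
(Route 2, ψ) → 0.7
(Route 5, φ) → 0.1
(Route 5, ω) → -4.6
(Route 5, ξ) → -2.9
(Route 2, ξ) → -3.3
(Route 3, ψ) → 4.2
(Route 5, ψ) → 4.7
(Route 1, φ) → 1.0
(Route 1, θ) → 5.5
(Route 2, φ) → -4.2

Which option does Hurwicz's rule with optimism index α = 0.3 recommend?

Route 2

Route 1: 0.3·5.5 + 0.7·(-4.0) = -1.15
Route 2: 0.3·9.7 + 0.7·(-4.2) = -0.03
Route 3: 0.3·4.2 + 0.7·(-4.6) = -1.96
Route 4: 0.3·9.5 + 0.7·(-4.3) = -0.16
Route 5: 0.3·4.7 + 0.7·(-4.6) = -1.81
Highest Hurwicz score = -0.03 → Route 2.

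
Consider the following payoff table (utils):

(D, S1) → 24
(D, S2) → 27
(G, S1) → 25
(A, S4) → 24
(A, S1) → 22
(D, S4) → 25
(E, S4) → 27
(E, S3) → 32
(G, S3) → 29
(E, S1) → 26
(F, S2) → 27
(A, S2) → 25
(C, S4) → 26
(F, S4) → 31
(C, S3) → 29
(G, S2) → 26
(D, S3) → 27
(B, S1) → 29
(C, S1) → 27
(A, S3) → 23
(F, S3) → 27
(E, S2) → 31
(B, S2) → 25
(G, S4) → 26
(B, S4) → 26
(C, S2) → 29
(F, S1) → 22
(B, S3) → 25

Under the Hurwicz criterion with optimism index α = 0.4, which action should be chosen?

E

A: 0.4·25 + 0.6·22 = 23.2
B: 0.4·29 + 0.6·25 = 26.6
C: 0.4·29 + 0.6·26 = 27.2
D: 0.4·27 + 0.6·24 = 25.2
E: 0.4·32 + 0.6·26 = 28.4
F: 0.4·31 + 0.6·22 = 25.6
G: 0.4·29 + 0.6·25 = 26.6
Highest Hurwicz score = 28.4 → E.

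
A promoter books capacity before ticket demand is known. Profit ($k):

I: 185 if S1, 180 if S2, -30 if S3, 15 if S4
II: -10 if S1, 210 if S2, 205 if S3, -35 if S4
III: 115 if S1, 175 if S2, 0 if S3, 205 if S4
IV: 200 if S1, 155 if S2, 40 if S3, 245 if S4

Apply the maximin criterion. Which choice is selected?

Row minima: I=-30, II=-35, III=0, IV=40
Best worst-case = 40 → IV.

IV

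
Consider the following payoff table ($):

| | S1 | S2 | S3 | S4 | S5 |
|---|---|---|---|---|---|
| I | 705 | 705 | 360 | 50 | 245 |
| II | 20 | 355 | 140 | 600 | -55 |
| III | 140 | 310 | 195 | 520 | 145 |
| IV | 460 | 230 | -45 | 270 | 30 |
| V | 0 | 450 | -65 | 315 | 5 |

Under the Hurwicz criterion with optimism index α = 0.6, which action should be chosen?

I

I: 0.6·705 + 0.4·50 = 443
II: 0.6·600 + 0.4·(-55) = 338
III: 0.6·520 + 0.4·140 = 368
IV: 0.6·460 + 0.4·(-45) = 258
V: 0.6·450 + 0.4·(-65) = 244
Highest Hurwicz score = 443 → I.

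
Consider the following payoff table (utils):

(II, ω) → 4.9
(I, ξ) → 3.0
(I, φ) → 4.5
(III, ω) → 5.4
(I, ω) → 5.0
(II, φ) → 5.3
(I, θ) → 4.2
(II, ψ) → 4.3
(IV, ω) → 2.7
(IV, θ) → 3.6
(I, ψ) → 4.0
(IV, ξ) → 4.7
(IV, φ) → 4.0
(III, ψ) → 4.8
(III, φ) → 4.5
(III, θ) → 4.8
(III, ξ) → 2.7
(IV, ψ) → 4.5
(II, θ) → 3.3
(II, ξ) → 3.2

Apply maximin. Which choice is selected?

Row minima: I=3.0, II=3.2, III=2.7, IV=2.7
Best worst-case = 3.2 → II.

II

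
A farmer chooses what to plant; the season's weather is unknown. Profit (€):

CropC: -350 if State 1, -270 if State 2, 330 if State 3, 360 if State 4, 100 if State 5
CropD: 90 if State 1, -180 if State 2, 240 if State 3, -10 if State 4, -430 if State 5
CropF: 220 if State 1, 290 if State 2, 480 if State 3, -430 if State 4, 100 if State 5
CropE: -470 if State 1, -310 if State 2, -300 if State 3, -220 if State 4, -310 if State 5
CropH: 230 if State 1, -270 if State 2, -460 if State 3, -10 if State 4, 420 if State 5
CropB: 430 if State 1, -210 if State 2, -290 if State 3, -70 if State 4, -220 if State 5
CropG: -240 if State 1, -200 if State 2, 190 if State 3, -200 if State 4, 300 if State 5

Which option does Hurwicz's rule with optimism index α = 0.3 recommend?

CropC: 0.3·360 + 0.7·(-350) = -137
CropD: 0.3·240 + 0.7·(-430) = -229
CropF: 0.3·480 + 0.7·(-430) = -157
CropE: 0.3·(-220) + 0.7·(-470) = -395
CropH: 0.3·420 + 0.7·(-460) = -196
CropB: 0.3·430 + 0.7·(-290) = -74
CropG: 0.3·300 + 0.7·(-240) = -78
Highest Hurwicz score = -74 → CropB.

CropB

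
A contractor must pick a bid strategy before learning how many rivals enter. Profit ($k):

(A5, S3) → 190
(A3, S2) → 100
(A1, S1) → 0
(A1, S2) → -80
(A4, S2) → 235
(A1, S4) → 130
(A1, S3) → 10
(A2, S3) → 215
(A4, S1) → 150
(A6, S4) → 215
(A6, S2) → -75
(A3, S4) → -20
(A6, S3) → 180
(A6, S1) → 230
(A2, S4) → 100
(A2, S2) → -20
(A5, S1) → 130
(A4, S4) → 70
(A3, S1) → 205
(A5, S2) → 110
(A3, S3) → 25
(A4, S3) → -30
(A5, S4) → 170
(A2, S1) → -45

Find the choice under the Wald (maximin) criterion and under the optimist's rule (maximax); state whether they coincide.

maximin → A5; maximax → A4 (disagree)

Row minima: A1=-80, A2=-45, A3=-20, A4=-30, A5=110, A6=-75
Best worst-case = 110 → A5.
Row maxima: A1=130, A2=215, A3=205, A4=235, A5=190, A6=230
Best best-case = 235 → A4.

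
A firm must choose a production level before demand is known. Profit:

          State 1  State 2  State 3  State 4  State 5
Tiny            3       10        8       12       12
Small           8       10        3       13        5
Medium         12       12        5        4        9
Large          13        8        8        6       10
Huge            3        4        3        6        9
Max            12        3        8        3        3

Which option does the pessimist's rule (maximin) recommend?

Row minima: Tiny=3, Small=3, Medium=4, Large=6, Huge=3, Max=3
Best worst-case = 6 → Large.

Large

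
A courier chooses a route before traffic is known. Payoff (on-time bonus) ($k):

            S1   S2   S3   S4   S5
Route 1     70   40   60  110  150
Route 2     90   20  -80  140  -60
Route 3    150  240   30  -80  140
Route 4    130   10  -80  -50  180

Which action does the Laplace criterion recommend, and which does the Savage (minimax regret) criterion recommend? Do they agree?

laplace → Route 3; minimax regret → Route 1 (disagree)

Row averages: Route 1=86, Route 2=22, Route 3=96, Route 4=38
Highest average = 96 → Route 3.
Column bests: S1=150, S2=240, S3=60, S4=140, S5=180.
Route 1 regrets: 80, 200, 0, 30, 30 → max 200
Route 2 regrets: 60, 220, 140, 0, 240 → max 240
Route 3 regrets: 0, 0, 30, 220, 40 → max 220
Route 4 regrets: 20, 230, 140, 190, 0 → max 230
Smallest max regret = 200 → Route 1.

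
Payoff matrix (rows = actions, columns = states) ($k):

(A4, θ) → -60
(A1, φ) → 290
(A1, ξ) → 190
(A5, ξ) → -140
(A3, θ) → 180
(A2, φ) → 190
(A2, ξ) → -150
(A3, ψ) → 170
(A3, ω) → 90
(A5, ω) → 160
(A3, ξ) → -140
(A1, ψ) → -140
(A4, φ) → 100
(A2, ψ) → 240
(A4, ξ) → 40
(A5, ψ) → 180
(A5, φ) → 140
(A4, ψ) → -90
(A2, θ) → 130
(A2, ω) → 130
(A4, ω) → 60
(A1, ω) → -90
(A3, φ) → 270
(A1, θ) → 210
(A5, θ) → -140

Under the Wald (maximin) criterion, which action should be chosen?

Row minima: A1=-140, A2=-150, A3=-140, A4=-90, A5=-140
Best worst-case = -90 → A4.

A4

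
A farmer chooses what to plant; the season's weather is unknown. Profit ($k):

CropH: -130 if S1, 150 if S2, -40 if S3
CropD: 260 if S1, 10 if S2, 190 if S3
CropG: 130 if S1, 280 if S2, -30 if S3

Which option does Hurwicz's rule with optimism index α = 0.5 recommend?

CropH: 0.5·150 + 0.5·(-130) = 10
CropD: 0.5·260 + 0.5·10 = 135
CropG: 0.5·280 + 0.5·(-30) = 125
Highest Hurwicz score = 135 → CropD.

CropD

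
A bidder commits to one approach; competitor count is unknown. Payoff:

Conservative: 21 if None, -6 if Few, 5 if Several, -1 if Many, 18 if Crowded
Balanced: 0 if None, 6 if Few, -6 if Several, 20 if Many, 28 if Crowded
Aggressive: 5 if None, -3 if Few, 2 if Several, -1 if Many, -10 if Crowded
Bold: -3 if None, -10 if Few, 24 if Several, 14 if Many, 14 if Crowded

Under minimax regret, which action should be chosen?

Conservative

Column bests: None=21, Few=6, Several=24, Many=20, Crowded=28.
Conservative regrets: 0, 12, 19, 21, 10 → max 21
Balanced regrets: 21, 0, 30, 0, 0 → max 30
Aggressive regrets: 16, 9, 22, 21, 38 → max 38
Bold regrets: 24, 16, 0, 6, 14 → max 24
Smallest max regret = 21 → Conservative.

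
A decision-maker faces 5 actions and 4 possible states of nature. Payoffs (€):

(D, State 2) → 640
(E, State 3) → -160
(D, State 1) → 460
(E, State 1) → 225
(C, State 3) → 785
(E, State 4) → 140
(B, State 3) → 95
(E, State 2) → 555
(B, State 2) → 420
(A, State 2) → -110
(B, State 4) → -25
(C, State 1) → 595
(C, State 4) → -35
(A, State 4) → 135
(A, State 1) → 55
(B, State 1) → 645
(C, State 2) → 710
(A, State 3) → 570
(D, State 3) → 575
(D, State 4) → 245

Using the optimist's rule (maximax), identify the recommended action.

C

Row maxima: A=570, B=645, C=785, D=640, E=555
Best best-case = 785 → C.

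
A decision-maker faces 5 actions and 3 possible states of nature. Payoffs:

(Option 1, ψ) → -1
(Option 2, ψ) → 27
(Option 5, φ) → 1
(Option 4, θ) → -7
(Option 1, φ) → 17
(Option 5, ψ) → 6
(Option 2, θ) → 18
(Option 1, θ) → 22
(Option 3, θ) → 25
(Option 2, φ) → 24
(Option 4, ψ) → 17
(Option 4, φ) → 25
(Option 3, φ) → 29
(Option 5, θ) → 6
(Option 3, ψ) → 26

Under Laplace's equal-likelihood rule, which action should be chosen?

Row averages: Option 1=38/3, Option 2=23, Option 3=80/3, Option 4=35/3, Option 5=13/3
Highest average = 80/3 → Option 3.

Option 3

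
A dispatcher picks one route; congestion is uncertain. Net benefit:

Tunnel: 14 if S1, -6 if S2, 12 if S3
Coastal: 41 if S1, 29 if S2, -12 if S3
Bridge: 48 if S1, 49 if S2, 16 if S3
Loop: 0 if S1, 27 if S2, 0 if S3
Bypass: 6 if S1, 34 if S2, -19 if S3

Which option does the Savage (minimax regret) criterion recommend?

Column bests: S1=48, S2=49, S3=16.
Tunnel regrets: 34, 55, 4 → max 55
Coastal regrets: 7, 20, 28 → max 28
Bridge regrets: 0, 0, 0 → max 0
Loop regrets: 48, 22, 16 → max 48
Bypass regrets: 42, 15, 35 → max 42
Smallest max regret = 0 → Bridge.

Bridge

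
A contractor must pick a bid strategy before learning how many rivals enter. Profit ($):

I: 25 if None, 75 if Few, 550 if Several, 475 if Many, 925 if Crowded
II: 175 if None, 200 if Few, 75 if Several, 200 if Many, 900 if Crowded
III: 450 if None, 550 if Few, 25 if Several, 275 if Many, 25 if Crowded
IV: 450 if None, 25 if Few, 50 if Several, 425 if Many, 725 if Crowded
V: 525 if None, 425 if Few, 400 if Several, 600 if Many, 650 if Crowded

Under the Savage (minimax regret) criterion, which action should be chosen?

Column bests: None=525, Few=550, Several=550, Many=600, Crowded=925.
I regrets: 500, 475, 0, 125, 0 → max 500
II regrets: 350, 350, 475, 400, 25 → max 475
III regrets: 75, 0, 525, 325, 900 → max 900
IV regrets: 75, 525, 500, 175, 200 → max 525
V regrets: 0, 125, 150, 0, 275 → max 275
Smallest max regret = 275 → V.

V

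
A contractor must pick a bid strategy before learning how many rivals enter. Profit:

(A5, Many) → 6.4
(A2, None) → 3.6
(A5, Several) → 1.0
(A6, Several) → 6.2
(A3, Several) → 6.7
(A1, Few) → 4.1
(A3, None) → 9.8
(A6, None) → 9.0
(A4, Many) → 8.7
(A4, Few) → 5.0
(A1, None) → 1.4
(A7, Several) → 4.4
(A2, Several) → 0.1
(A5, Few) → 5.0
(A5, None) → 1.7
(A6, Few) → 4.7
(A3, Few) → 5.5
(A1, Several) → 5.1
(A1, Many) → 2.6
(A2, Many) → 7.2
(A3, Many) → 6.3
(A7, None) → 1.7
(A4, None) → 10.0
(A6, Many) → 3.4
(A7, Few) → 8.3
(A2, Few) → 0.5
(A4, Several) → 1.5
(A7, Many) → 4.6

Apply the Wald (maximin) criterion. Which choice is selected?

Row minima: A1=1.4, A2=0.1, A3=5.5, A4=1.5, A5=1.0, A6=3.4, A7=1.7
Best worst-case = 5.5 → A3.

A3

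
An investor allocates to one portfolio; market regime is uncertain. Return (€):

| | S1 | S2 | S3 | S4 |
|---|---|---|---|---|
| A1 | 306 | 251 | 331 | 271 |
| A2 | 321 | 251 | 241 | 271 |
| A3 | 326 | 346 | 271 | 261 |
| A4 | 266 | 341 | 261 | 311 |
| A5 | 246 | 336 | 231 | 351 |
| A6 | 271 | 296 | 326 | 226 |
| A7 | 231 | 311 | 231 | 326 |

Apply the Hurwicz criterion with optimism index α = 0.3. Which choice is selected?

A1: 0.3·331 + 0.7·251 = 275
A2: 0.3·321 + 0.7·241 = 265
A3: 0.3·346 + 0.7·261 = 286.5
A4: 0.3·341 + 0.7·261 = 285
A5: 0.3·351 + 0.7·231 = 267
A6: 0.3·326 + 0.7·226 = 256
A7: 0.3·326 + 0.7·231 = 259.5
Highest Hurwicz score = 286.5 → A3.

A3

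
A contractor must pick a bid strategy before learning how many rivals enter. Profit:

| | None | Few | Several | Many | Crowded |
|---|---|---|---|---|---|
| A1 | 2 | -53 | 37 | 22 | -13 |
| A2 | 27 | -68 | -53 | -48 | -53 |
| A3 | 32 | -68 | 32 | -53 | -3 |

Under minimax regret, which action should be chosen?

A1

Column bests: None=32, Few=-53, Several=37, Many=22, Crowded=-3.
A1 regrets: 30, 0, 0, 0, 10 → max 30
A2 regrets: 5, 15, 90, 70, 50 → max 90
A3 regrets: 0, 15, 5, 75, 0 → max 75
Smallest max regret = 30 → A1.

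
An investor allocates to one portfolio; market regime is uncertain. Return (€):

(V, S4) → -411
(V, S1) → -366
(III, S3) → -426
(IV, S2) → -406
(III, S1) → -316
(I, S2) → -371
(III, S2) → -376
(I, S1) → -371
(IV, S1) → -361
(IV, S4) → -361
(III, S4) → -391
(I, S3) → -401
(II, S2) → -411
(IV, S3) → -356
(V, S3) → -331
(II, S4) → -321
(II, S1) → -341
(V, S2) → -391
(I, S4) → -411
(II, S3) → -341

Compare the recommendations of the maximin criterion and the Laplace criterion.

maximin → IV; laplace → II (disagree)

Row minima: I=-411, II=-411, III=-426, IV=-406, V=-411
Best worst-case = -406 → IV.
Row averages: I=-388.5, II=-353.5, III=-377.25, IV=-371, V=-374.75
Highest average = -353.5 → II.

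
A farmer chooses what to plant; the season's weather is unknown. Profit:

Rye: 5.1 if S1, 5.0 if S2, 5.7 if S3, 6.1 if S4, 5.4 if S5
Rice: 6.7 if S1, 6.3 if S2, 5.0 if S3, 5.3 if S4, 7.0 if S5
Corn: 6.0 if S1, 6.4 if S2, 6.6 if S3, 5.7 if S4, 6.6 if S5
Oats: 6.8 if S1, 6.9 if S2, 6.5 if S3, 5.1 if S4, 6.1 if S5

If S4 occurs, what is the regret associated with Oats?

1.0

Best payoff under S4 is 6.1.
Regret = 6.1 − 5.1 = 1.0.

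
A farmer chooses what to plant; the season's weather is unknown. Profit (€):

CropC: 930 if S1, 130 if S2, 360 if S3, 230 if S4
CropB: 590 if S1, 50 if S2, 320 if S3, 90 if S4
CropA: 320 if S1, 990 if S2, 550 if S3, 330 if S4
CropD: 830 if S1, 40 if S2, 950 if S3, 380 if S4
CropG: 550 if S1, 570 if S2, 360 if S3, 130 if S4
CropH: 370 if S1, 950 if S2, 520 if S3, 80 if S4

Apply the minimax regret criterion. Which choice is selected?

Column bests: S1=930, S2=990, S3=950, S4=380.
CropC regrets: 0, 860, 590, 150 → max 860
CropB regrets: 340, 940, 630, 290 → max 940
CropA regrets: 610, 0, 400, 50 → max 610
CropD regrets: 100, 950, 0, 0 → max 950
CropG regrets: 380, 420, 590, 250 → max 590
CropH regrets: 560, 40, 430, 300 → max 560
Smallest max regret = 560 → CropH.

CropH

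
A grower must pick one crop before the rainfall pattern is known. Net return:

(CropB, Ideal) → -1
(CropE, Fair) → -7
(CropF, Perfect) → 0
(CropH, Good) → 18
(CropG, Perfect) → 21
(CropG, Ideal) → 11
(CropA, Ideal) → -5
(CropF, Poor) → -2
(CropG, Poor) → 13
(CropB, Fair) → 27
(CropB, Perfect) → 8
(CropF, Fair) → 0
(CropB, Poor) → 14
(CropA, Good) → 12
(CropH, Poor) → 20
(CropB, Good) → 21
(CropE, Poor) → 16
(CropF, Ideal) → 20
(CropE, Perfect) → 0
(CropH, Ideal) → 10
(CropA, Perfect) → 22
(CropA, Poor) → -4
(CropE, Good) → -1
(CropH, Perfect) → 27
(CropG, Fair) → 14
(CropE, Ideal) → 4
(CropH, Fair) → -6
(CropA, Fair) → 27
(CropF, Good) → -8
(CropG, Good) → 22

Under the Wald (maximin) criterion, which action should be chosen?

Row minima: CropF=-8, CropB=-1, CropA=-5, CropH=-6, CropG=11, CropE=-7
Best worst-case = 11 → CropG.

CropG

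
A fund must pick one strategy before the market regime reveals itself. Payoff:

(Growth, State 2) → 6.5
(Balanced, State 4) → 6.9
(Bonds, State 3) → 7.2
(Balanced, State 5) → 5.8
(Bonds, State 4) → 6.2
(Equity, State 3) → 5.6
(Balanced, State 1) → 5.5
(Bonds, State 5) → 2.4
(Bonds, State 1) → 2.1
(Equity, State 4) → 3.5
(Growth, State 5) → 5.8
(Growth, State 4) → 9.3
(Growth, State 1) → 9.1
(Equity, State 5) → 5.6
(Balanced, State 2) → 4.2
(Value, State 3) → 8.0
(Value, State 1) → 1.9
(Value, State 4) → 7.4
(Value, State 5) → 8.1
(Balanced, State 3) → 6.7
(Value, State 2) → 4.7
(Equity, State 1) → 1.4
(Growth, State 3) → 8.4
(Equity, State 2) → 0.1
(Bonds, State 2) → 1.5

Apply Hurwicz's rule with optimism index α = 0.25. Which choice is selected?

Bonds: 0.25·7.2 + 0.75·1.5 = 2.925
Growth: 0.25·9.3 + 0.75·5.8 = 6.675
Value: 0.25·8.1 + 0.75·1.9 = 3.45
Balanced: 0.25·6.9 + 0.75·4.2 = 4.875
Equity: 0.25·5.6 + 0.75·0.1 = 1.475
Highest Hurwicz score = 6.675 → Growth.

Growth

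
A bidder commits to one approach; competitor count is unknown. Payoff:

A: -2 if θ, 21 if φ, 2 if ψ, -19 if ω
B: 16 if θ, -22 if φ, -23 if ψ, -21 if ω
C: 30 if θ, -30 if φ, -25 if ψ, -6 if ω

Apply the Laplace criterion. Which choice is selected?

A

Row averages: A=0.5, B=-12.5, C=-7.75
Highest average = 0.5 → A.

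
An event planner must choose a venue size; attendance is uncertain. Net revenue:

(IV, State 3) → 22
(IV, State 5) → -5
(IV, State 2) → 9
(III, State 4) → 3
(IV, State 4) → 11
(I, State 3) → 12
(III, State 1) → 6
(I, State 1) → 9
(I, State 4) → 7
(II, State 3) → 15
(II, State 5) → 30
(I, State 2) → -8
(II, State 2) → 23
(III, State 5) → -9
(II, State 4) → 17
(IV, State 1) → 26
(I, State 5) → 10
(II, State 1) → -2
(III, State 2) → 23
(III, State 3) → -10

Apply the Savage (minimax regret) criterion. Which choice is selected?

Column bests: State 1=26, State 2=23, State 3=22, State 4=17, State 5=30.
I regrets: 17, 31, 10, 10, 20 → max 31
II regrets: 28, 0, 7, 0, 0 → max 28
III regrets: 20, 0, 32, 14, 39 → max 39
IV regrets: 0, 14, 0, 6, 35 → max 35
Smallest max regret = 28 → II.

II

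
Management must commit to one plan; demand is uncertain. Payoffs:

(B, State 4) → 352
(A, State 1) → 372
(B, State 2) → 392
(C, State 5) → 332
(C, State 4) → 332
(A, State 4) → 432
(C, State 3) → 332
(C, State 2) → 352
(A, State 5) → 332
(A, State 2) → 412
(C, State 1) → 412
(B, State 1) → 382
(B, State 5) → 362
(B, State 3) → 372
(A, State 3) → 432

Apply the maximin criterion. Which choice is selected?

B

Row minima: A=332, B=352, C=332
Best worst-case = 352 → B.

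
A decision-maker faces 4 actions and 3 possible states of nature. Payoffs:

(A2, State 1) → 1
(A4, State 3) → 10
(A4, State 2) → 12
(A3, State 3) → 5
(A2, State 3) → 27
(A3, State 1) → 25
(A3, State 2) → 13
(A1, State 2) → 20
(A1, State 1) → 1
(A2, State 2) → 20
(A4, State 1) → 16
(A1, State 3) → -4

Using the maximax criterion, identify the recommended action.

Row maxima: A1=20, A2=27, A3=25, A4=16
Best best-case = 27 → A2.

A2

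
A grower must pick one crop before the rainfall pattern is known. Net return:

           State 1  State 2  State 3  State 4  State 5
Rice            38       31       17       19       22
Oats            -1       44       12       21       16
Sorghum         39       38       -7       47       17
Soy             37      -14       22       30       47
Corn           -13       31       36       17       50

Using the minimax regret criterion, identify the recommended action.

Column bests: State 1=39, State 2=44, State 3=36, State 4=47, State 5=50.
Rice regrets: 1, 13, 19, 28, 28 → max 28
Oats regrets: 40, 0, 24, 26, 34 → max 40
Sorghum regrets: 0, 6, 43, 0, 33 → max 43
Soy regrets: 2, 58, 14, 17, 3 → max 58
Corn regrets: 52, 13, 0, 30, 0 → max 52
Smallest max regret = 28 → Rice.

Rice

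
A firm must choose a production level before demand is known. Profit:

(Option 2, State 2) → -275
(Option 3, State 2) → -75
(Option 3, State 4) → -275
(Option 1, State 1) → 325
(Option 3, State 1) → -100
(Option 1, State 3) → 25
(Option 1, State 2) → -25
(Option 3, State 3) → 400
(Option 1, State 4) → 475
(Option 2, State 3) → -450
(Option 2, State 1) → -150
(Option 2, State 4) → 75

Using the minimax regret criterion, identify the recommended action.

Column bests: State 1=325, State 2=-25, State 3=400, State 4=475.
Option 1 regrets: 0, 0, 375, 0 → max 375
Option 2 regrets: 475, 250, 850, 400 → max 850
Option 3 regrets: 425, 50, 0, 750 → max 750
Smallest max regret = 375 → Option 1.

Option 1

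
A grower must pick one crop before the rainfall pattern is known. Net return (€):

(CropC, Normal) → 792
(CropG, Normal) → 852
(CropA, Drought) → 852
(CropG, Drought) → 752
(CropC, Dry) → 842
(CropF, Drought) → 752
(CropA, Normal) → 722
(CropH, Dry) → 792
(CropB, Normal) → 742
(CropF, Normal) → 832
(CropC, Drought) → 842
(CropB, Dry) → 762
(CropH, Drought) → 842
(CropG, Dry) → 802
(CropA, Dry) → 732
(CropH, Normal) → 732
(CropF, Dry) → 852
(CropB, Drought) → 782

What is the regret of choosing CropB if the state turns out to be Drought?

Best payoff under Drought is 852.
Regret = 852 − 782 = 70.

70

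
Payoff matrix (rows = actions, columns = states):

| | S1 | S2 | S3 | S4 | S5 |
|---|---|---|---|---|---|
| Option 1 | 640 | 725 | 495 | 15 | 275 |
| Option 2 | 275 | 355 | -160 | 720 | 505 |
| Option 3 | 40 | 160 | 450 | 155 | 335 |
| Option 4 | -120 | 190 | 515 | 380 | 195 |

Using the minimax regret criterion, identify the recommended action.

Option 3

Column bests: S1=640, S2=725, S3=515, S4=720, S5=505.
Option 1 regrets: 0, 0, 20, 705, 230 → max 705
Option 2 regrets: 365, 370, 675, 0, 0 → max 675
Option 3 regrets: 600, 565, 65, 565, 170 → max 600
Option 4 regrets: 760, 535, 0, 340, 310 → max 760
Smallest max regret = 600 → Option 3.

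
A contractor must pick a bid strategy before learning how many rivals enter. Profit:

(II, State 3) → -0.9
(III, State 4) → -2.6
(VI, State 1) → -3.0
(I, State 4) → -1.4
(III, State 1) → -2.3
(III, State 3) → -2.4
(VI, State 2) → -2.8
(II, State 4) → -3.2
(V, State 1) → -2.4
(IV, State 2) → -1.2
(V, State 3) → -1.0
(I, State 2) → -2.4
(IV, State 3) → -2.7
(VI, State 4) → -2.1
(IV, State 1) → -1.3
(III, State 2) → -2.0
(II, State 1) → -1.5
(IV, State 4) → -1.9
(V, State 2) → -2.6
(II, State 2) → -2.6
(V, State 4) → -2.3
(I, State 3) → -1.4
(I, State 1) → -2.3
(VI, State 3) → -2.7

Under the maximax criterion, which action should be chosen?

II

Row maxima: I=-1.4, II=-0.9, III=-2.0, IV=-1.2, V=-1.0, VI=-2.1
Best best-case = -0.9 → II.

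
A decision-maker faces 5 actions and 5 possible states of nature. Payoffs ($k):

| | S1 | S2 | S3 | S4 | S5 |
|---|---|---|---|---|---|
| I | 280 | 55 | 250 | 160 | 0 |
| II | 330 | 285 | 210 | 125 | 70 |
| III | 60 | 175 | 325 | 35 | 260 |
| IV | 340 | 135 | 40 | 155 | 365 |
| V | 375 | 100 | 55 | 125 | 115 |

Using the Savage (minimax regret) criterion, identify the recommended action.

V

Column bests: S1=375, S2=285, S3=325, S4=160, S5=365.
I regrets: 95, 230, 75, 0, 365 → max 365
II regrets: 45, 0, 115, 35, 295 → max 295
III regrets: 315, 110, 0, 125, 105 → max 315
IV regrets: 35, 150, 285, 5, 0 → max 285
V regrets: 0, 185, 270, 35, 250 → max 270
Smallest max regret = 270 → V.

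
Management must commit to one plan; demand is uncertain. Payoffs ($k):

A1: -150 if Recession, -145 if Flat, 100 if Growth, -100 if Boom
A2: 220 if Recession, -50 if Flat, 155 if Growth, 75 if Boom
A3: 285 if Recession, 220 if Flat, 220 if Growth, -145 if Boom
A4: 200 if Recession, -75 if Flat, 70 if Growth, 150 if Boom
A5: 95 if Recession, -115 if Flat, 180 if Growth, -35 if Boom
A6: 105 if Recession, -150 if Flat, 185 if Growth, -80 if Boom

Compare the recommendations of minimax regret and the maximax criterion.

Column bests: Recession=285, Flat=220, Growth=220, Boom=150.
A1 regrets: 435, 365, 120, 250 → max 435
A2 regrets: 65, 270, 65, 75 → max 270
A3 regrets: 0, 0, 0, 295 → max 295
A4 regrets: 85, 295, 150, 0 → max 295
A5 regrets: 190, 335, 40, 185 → max 335
A6 regrets: 180, 370, 35, 230 → max 370
Smallest max regret = 270 → A2.
Row maxima: A1=100, A2=220, A3=285, A4=200, A5=180, A6=185
Best best-case = 285 → A3.

minimax regret → A2; maximax → A3 (disagree)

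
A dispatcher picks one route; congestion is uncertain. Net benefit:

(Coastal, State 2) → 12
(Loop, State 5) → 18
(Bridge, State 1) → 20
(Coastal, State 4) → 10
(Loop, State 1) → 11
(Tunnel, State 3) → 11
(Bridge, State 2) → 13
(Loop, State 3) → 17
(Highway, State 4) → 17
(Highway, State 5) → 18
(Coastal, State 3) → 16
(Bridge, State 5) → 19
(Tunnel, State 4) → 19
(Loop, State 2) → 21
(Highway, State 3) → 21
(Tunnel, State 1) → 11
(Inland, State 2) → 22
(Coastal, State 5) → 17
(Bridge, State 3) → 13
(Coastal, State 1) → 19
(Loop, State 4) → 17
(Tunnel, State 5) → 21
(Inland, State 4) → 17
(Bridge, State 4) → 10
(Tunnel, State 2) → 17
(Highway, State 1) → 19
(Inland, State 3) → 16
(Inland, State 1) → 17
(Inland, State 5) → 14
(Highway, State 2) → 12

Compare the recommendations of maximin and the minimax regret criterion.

maximin → Inland; minimax regret → Inland (agree)

Row minima: Bridge=10, Tunnel=11, Coastal=10, Inland=14, Loop=11, Highway=12
Best worst-case = 14 → Inland.
Column bests: State 1=20, State 2=22, State 3=21, State 4=19, State 5=21.
Bridge regrets: 0, 9, 8, 9, 2 → max 9
Tunnel regrets: 9, 5, 10, 0, 0 → max 10
Coastal regrets: 1, 10, 5, 9, 4 → max 10
Inland regrets: 3, 0, 5, 2, 7 → max 7
Loop regrets: 9, 1, 4, 2, 3 → max 9
Highway regrets: 1, 10, 0, 2, 3 → max 10
Smallest max regret = 7 → Inland.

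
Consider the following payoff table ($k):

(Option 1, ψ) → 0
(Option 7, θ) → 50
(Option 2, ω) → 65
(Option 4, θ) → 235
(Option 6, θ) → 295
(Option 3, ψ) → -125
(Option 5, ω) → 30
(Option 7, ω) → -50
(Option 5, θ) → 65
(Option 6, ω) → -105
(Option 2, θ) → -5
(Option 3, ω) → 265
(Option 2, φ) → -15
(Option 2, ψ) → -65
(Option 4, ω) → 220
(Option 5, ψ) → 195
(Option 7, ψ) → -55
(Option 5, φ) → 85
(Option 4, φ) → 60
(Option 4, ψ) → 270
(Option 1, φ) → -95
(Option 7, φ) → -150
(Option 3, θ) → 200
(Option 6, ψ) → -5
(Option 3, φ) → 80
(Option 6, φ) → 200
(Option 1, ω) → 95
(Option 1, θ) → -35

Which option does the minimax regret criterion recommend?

Column bests: θ=295, φ=200, ψ=270, ω=265.
Option 1 regrets: 330, 295, 270, 170 → max 330
Option 2 regrets: 300, 215, 335, 200 → max 335
Option 3 regrets: 95, 120, 395, 0 → max 395
Option 4 regrets: 60, 140, 0, 45 → max 140
Option 5 regrets: 230, 115, 75, 235 → max 235
Option 6 regrets: 0, 0, 275, 370 → max 370
Option 7 regrets: 245, 350, 325, 315 → max 350
Smallest max regret = 140 → Option 4.

Option 4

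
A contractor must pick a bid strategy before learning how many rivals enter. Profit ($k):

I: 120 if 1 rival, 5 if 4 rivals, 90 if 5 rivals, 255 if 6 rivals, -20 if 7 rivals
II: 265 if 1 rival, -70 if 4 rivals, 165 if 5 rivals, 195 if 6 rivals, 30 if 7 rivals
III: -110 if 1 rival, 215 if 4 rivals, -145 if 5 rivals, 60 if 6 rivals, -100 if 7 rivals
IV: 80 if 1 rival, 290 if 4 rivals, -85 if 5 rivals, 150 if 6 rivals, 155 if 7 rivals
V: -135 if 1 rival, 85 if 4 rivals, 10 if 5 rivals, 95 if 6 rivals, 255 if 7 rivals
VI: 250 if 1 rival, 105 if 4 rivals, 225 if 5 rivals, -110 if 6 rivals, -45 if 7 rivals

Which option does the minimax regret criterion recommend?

Column bests: 1 rival=265, 4 rivals=290, 5 rivals=225, 6 rivals=255, 7 rivals=255.
I regrets: 145, 285, 135, 0, 275 → max 285
II regrets: 0, 360, 60, 60, 225 → max 360
III regrets: 375, 75, 370, 195, 355 → max 375
IV regrets: 185, 0, 310, 105, 100 → max 310
V regrets: 400, 205, 215, 160, 0 → max 400
VI regrets: 15, 185, 0, 365, 300 → max 365
Smallest max regret = 285 → I.

I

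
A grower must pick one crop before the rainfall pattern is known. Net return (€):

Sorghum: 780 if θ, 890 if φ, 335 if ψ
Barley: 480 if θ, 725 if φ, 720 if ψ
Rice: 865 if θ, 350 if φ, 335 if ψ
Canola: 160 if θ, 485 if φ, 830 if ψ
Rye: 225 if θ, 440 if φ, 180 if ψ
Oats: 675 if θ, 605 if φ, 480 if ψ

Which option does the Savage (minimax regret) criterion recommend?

Oats

Column bests: θ=865, φ=890, ψ=830.
Sorghum regrets: 85, 0, 495 → max 495
Barley regrets: 385, 165, 110 → max 385
Rice regrets: 0, 540, 495 → max 540
Canola regrets: 705, 405, 0 → max 705
Rye regrets: 640, 450, 650 → max 650
Oats regrets: 190, 285, 350 → max 350
Smallest max regret = 350 → Oats.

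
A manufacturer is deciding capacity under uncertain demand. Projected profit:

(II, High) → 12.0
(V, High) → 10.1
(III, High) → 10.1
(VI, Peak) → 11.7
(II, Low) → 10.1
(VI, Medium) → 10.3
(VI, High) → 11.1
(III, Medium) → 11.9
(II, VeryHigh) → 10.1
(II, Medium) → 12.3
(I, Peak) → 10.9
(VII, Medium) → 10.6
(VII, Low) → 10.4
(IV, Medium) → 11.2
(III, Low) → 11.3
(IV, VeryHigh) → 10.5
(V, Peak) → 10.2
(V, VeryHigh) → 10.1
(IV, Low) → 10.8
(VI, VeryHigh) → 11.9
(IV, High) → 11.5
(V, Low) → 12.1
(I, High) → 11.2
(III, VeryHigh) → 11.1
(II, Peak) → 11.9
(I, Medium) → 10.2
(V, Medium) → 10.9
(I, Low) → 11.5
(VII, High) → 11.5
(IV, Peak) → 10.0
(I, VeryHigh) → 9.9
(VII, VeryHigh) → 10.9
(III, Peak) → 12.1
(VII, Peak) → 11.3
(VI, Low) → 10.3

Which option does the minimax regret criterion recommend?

Column bests: Low=12.1, Medium=12.3, High=12.0, VeryHigh=11.9, Peak=12.1.
I regrets: 0.6, 2.1, 0.8, 2.0, 1.2 → max 2.1
II regrets: 2.0, 0.0, 0.0, 1.8, 0.2 → max 2.0
III regrets: 0.8, 0.4, 1.9, 0.8, 0.0 → max 1.9
IV regrets: 1.3, 1.1, 0.5, 1.4, 2.1 → max 2.1
V regrets: 0.0, 1.4, 1.9, 1.8, 1.9 → max 1.9
VI regrets: 1.8, 2.0, 0.9, 0.0, 0.4 → max 2.0
VII regrets: 1.7, 1.7, 0.5, 1.0, 0.8 → max 1.7
Smallest max regret = 1.7 → VII.

VII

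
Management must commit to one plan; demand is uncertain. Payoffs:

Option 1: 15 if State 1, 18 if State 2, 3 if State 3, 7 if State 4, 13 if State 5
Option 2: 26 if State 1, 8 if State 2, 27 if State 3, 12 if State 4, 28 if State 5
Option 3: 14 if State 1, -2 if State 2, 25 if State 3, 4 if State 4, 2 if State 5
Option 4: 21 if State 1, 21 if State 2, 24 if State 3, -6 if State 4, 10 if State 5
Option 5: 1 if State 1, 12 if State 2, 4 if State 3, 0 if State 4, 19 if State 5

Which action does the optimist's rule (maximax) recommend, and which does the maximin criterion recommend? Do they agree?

Row maxima: Option 1=18, Option 2=28, Option 3=25, Option 4=24, Option 5=19
Best best-case = 28 → Option 2.
Row minima: Option 1=3, Option 2=8, Option 3=-2, Option 4=-6, Option 5=0
Best worst-case = 8 → Option 2.

maximax → Option 2; maximin → Option 2 (agree)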